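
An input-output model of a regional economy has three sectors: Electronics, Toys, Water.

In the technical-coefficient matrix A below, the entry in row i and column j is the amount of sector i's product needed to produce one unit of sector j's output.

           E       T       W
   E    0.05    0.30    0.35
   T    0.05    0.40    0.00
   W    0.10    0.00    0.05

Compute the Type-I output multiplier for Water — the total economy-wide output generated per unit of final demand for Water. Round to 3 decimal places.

I − A =
  [   0.95    -0.30    -0.35]
  [  -0.05     0.60     0.00]
  [  -0.10     0.00     0.95]
Cofactors of I−A, C_ij = (−1)^(i+j)·(minor ij) (rows/columns in the sector order above):
  C_11 = (0.60)(0.95) − (0.00)(0.00) = 0.5700
  C_12 = −[(-0.05)(0.95) − (0.00)(-0.10)] = 0.0475
  C_13 = (-0.05)(0.00) − (0.60)(-0.10) = 0.0600
  C_21 = −[(-0.30)(0.95) − (-0.35)(0.00)] = 0.2850
  C_22 = (0.95)(0.95) − (-0.35)(-0.10) = 0.8675
  C_23 = −[(0.95)(0.00) − (-0.30)(-0.10)] = 0.0300
  C_31 = (-0.30)(0.00) − (-0.35)(0.60) = 0.2100
  C_32 = −[(0.95)(0.00) − (-0.35)(-0.05)] = 0.0175
  C_33 = (0.95)(0.60) − (-0.30)(-0.05) = 0.5550
det(I−A) = Σ_j (I−A)_1j·C_1j = (0.95)(0.5700) + (-0.30)(0.0475) + (-0.35)(0.0600) = 0.50625
adj(I−A) = Cᵀ =
  [ 0.5700   0.2850   0.2100]
  [ 0.0475   0.8675   0.0175]
  [ 0.0600   0.0300   0.5550]
(I − A)⁻¹ = adj(I−A) / det(I−A) ≈
  [   1.1259     0.5630     0.4148]
  [   0.0938     1.7136     0.0346]
  [   0.1185     0.0593     1.0963]
The output multiplier for sector j is the column-j sum of the Leontief inverse (I − A)⁻¹ = adj(I−A) / det(I−A).
Column W of adj(I−A): (0.2100, 0.0175, 0.5550); det(I−A) = 0.50625.
m_W = (0.2100 + 0.0175 + 0.5550) / 0.50625 = 0.7825 / 0.50625 ≈ 1.546.

m_W = 1.546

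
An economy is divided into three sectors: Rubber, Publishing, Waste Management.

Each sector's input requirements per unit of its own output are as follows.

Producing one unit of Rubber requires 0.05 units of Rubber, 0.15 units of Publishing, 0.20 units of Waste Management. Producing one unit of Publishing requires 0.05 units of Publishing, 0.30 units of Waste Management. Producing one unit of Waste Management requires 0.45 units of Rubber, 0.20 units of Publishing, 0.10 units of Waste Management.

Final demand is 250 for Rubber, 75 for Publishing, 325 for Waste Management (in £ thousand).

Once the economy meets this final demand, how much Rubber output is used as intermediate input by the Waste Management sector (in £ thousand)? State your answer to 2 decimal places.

I − A =
  [   0.95     0.00    -0.45]
  [  -0.15     0.95    -0.20]
  [  -0.20    -0.30     0.90]
Cofactors of I−A, C_ij = (−1)^(i+j)·(minor ij) (rows/columns in the sector order above):
  C_11 = (0.95)(0.90) − (-0.20)(-0.30) = 0.7950
  C_12 = −[(-0.15)(0.90) − (-0.20)(-0.20)] = 0.1750
  C_13 = (-0.15)(-0.30) − (0.95)(-0.20) = 0.2350
  C_21 = −[(0.00)(0.90) − (-0.45)(-0.30)] = 0.1350
  C_22 = (0.95)(0.90) − (-0.45)(-0.20) = 0.7650
  C_23 = −[(0.95)(-0.30) − (0.00)(-0.20)] = 0.2850
  C_31 = (0.00)(-0.20) − (-0.45)(0.95) = 0.4275
  C_32 = −[(0.95)(-0.20) − (-0.45)(-0.15)] = 0.2575
  C_33 = (0.95)(0.95) − (0.00)(-0.15) = 0.9025
det(I−A) = Σ_j (I−A)_1j·C_1j = (0.95)(0.7950) + (0.00)(0.1750) + (-0.45)(0.2350) = 0.6495
adj(I−A) = Cᵀ =
  [ 0.7950   0.1350   0.4275]
  [ 0.1750   0.7650   0.2575]
  [ 0.2350   0.2850   0.9025]
(I − A)⁻¹ = adj(I−A) / det(I−A) ≈
  [   1.2240     0.2079     0.6582]
  [   0.2694     1.1778     0.3965]
  [   0.3618     0.4388     1.3895]
First solve x = (I − A)⁻¹ d = adj(I−A)·d / det(I−A); in particular x_W = (0.2350·250 + 0.2850·75 + 0.9025·325) / 0.6495 = 373.4375 / 0.6495 ≈ 574.9615.
Intermediate flow from R to W: z_RW = a_RW · x_W = 0.45 × 373.4375 / 0.6495 = 168.046875 / 0.6495 ≈ 258.73.

z_RW = 258.73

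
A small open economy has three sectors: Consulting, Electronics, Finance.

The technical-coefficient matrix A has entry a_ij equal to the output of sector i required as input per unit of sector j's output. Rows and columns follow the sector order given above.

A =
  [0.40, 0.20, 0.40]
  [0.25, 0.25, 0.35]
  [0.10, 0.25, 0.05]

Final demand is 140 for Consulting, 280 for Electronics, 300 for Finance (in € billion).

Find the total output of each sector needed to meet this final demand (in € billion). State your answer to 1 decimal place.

I − A =
  [   0.60    -0.20    -0.40]
  [  -0.25     0.75    -0.35]
  [  -0.10    -0.25     0.95]
Cofactors of I−A, C_ij = (−1)^(i+j)·(minor ij) (rows/columns in the sector order above):
  C_11 = (0.75)(0.95) − (-0.35)(-0.25) = 0.6250
  C_12 = −[(-0.25)(0.95) − (-0.35)(-0.10)] = 0.2725
  C_13 = (-0.25)(-0.25) − (0.75)(-0.10) = 0.1375
  C_21 = −[(-0.20)(0.95) − (-0.40)(-0.25)] = 0.2900
  C_22 = (0.60)(0.95) − (-0.40)(-0.10) = 0.5300
  C_23 = −[(0.60)(-0.25) − (-0.20)(-0.10)] = 0.1700
  C_31 = (-0.20)(-0.35) − (-0.40)(0.75) = 0.3700
  C_32 = −[(0.60)(-0.35) − (-0.40)(-0.25)] = 0.3100
  C_33 = (0.60)(0.75) − (-0.20)(-0.25) = 0.4000
det(I−A) = Σ_j (I−A)_1j·C_1j = (0.60)(0.6250) + (-0.20)(0.2725) + (-0.40)(0.1375) = 0.2655
adj(I−A) = Cᵀ =
  [ 0.6250   0.2900   0.3700]
  [ 0.2725   0.5300   0.3100]
  [ 0.1375   0.1700   0.4000]
(I − A)⁻¹ = adj(I−A) / det(I−A) ≈
  [   2.3540     1.0923     1.3936]
  [   1.0264     1.9962     1.1676]
  [   0.5179     0.6403     1.5066]
x = (I − A)⁻¹ d = adj(I−A)·d / det(I−A), with det(I−A) = 0.2655:
  x_1 = (0.6250·140 + 0.2900·280 + 0.3700·300) / 0.2655 = 279.70 / 0.2655 ≈ 1053.5
  x_2 = (0.2725·140 + 0.5300·280 + 0.3100·300) / 0.2655 = 279.55 / 0.2655 ≈ 1052.9
  x_3 = (0.1375·140 + 0.1700·280 + 0.4000·300) / 0.2655 = 186.85 / 0.2655 ≈ 703.8

x_1 = 1053.5, x_2 = 1052.9, x_3 = 703.8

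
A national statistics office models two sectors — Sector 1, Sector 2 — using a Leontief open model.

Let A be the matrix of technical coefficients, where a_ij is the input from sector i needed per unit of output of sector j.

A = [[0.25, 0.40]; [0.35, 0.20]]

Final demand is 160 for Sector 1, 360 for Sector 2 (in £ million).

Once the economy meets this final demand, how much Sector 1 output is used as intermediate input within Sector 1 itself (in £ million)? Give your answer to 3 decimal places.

z_11 = 147.826

I − A =
  [   0.75    -0.40]
  [  -0.35     0.80]
det(I−A) = (0.75)(0.80) − (-0.40)(-0.35) = 0.4600
adj(I−A) = [[0.80, 0.40], [0.35, 0.75]]
(I − A)⁻¹ = adj(I−A) / det(I−A) ≈
  [   1.7391     0.8696]
  [   0.7609     1.6304]
First solve x = (I − A)⁻¹ d = adj(I−A)·d / det(I−A); in particular x_1 = (0.80·160 + 0.40·360) / 0.4600 = 272.00 / 0.4600 ≈ 591.30435.
Intermediate flow from 1 to 1: z_11 = a_11 · x_1 = 0.25 × 272.00 / 0.4600 = 68.00 / 0.4600 ≈ 147.826.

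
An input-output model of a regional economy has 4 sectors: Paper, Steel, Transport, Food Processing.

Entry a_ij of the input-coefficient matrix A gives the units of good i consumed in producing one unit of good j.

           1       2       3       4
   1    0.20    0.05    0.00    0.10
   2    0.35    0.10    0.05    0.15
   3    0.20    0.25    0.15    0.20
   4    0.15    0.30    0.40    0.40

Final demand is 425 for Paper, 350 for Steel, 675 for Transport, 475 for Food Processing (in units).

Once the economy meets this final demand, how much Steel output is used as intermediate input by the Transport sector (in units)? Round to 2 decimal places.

I − A =
  [   0.80    -0.05     0.00    -0.10]
  [  -0.35     0.90    -0.05    -0.15]
  [  -0.20    -0.25     0.85    -0.20]
  [  -0.15    -0.30    -0.40     0.60]
Compute the cofactors C_ij = (−1)^(i+j)·(3×3 minor ij) of I−A; the adjugate is their transpose:
adj(I−A) = Cᵀ =
  [ 0.323250   0.057000   0.042000   0.082125]
  [ 0.189125   0.323250   0.085250   0.140750]
  [ 0.205125   0.177750   0.360375   0.198750]
  [ 0.312125   0.294375   0.293375   0.586625]
det(I−A) = Σ_j (I−A)_1j·C_1j = (0.80)(0.323250) + (-0.05)(0.189125) + (0.00)(0.205125) + (-0.10)(0.312125) = 0.21793125
(I − A)⁻¹ = adj(I−A) / det(I−A) ≈
  [   1.4833     0.2616     0.1927     0.3768]
  [   0.8678     1.4833     0.3912     0.6458]
  [   0.9412     0.8156     1.6536     0.9120]
  [   1.4322     1.3508     1.3462     2.6918]
First solve x = (I − A)⁻¹ d = adj(I−A)·d / det(I−A); in particular x_3 = (0.205125·425 + 0.177750·350 + 0.360375·675 + 0.198750·475) / 0.21793125 = 487.05 / 0.21793125 ≈ 2234.8791.
Intermediate flow from 2 to 3: z_23 = a_23 · x_3 = 0.05 × 487.05 / 0.21793125 = 24.3525 / 0.21793125 ≈ 111.74.

z_23 = 111.74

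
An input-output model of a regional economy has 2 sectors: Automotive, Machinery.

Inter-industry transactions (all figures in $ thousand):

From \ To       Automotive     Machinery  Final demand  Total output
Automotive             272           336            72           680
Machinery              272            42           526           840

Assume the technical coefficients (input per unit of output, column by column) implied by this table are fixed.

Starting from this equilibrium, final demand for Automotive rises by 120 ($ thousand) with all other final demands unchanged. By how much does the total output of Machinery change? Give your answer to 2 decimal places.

Δx_2 = 117.07

Technical coefficients a_ij = z_ij / X_j:
  a_11 = 272/680 = 0.40, a_21 = 272/680 = 0.40
  a_12 = 336/840 = 0.40, a_22 = 42/840 = 0.05
I − A =
  [   0.60    -0.40]
  [  -0.40     0.95]
det(I−A) = (0.60)(0.95) − (-0.40)(-0.40) = 0.4100
adj(I−A) = [[0.95, 0.40], [0.40, 0.60]]
(I − A)⁻¹ = adj(I−A) / det(I−A) ≈
  [   2.3171     0.9756]
  [   0.9756     1.4634]
Δx = (I − A)⁻¹ Δd with Δd having +120 in the Automotive component and 0 elsewhere.
So Δx_2 = L_21 · (+120), where L_21 = adj(I−A)_21 / det(I−A) = 0.40 / 0.4100.
Δx_2 = 0.40 × (+120) / 0.4100 = 48.00 / 0.4100 ≈ 117.07.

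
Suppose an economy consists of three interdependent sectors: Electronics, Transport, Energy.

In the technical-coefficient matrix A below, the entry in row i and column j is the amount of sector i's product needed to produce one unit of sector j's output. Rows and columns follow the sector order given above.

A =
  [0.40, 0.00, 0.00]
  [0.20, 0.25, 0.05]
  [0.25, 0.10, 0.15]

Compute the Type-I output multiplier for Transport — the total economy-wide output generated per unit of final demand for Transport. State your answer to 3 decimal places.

m_2 = 1.502

I − A =
  [   0.60     0.00     0.00]
  [  -0.20     0.75    -0.05]
  [  -0.25    -0.10     0.85]
Cofactors of I−A, C_ij = (−1)^(i+j)·(minor ij) (rows/columns in the sector order above):
  C_11 = (0.75)(0.85) − (-0.05)(-0.10) = 0.6325
  C_12 = −[(-0.20)(0.85) − (-0.05)(-0.25)] = 0.1825
  C_13 = (-0.20)(-0.10) − (0.75)(-0.25) = 0.2075
  C_21 = −[(0.00)(0.85) − (0.00)(-0.10)] = 0.0000
  C_22 = (0.60)(0.85) − (0.00)(-0.25) = 0.5100
  C_23 = −[(0.60)(-0.10) − (0.00)(-0.25)] = 0.0600
  C_31 = (0.00)(-0.05) − (0.00)(0.75) = 0.0000
  C_32 = −[(0.60)(-0.05) − (0.00)(-0.20)] = 0.0300
  C_33 = (0.60)(0.75) − (0.00)(-0.20) = 0.4500
det(I−A) = Σ_j (I−A)_1j·C_1j = (0.60)(0.6325) + (0.00)(0.1825) + (0.00)(0.2075) = 0.3795
adj(I−A) = Cᵀ =
  [ 0.6325   0.0000   0.0000]
  [ 0.1825   0.5100   0.0300]
  [ 0.2075   0.0600   0.4500]
(I − A)⁻¹ = adj(I−A) / det(I−A) ≈
  [   1.6667     0.0000     0.0000]
  [   0.4809     1.3439     0.0791]
  [   0.5468     0.1581     1.1858]
The output multiplier for sector j is the column-j sum of the Leontief inverse (I − A)⁻¹ = adj(I−A) / det(I−A).
Column 2 of adj(I−A): (0.0000, 0.5100, 0.0600); det(I−A) = 0.3795.
m_2 = (0.0000 + 0.5100 + 0.0600) / 0.3795 = 0.57 / 0.3795 ≈ 1.502.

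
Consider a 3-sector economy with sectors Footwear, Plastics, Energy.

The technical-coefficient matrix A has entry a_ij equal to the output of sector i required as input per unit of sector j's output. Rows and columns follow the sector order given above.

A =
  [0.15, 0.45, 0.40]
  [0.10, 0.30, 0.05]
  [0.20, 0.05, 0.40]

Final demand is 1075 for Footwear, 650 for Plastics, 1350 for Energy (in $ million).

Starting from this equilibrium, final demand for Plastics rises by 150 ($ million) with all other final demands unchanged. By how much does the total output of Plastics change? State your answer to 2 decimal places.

Δx_P = 243.05

I − A =
  [   0.85    -0.45    -0.40]
  [  -0.10     0.70    -0.05]
  [  -0.20    -0.05     0.60]
Cofactors of I−A, C_ij = (−1)^(i+j)·(minor ij) (rows/columns in the sector order above):
  C_11 = (0.70)(0.60) − (-0.05)(-0.05) = 0.4175
  C_12 = −[(-0.10)(0.60) − (-0.05)(-0.20)] = 0.0700
  C_13 = (-0.10)(-0.05) − (0.70)(-0.20) = 0.1450
  C_21 = −[(-0.45)(0.60) − (-0.40)(-0.05)] = 0.2900
  C_22 = (0.85)(0.60) − (-0.40)(-0.20) = 0.4300
  C_23 = −[(0.85)(-0.05) − (-0.45)(-0.20)] = 0.1325
  C_31 = (-0.45)(-0.05) − (-0.40)(0.70) = 0.3025
  C_32 = −[(0.85)(-0.05) − (-0.40)(-0.10)] = 0.0825
  C_33 = (0.85)(0.70) − (-0.45)(-0.10) = 0.5500
det(I−A) = Σ_j (I−A)_1j·C_1j = (0.85)(0.4175) + (-0.45)(0.0700) + (-0.40)(0.1450) = 0.265375
adj(I−A) = Cᵀ =
  [ 0.4175   0.2900   0.3025]
  [ 0.0700   0.4300   0.0825]
  [ 0.1450   0.1325   0.5500]
(I − A)⁻¹ = adj(I−A) / det(I−A) ≈
  [   1.5732     1.0928     1.1399]
  [   0.2638     1.6203     0.3109]
  [   0.5464     0.4993     2.0725]
Δx = (I − A)⁻¹ Δd with Δd having +150 in the Plastics component and 0 elsewhere.
So Δx_P = L_PP · (+150), where L_PP = adj(I−A)_PP / det(I−A) = 0.4300 / 0.265375.
Δx_P = 0.4300 × (+150) / 0.265375 = 64.50 / 0.265375 ≈ 243.05.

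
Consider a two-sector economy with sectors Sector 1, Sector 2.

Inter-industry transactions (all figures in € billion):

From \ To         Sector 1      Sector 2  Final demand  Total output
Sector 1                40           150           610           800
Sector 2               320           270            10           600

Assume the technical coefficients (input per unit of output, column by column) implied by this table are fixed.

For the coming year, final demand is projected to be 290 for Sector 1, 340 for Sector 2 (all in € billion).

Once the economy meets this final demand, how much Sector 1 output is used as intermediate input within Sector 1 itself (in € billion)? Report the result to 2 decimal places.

z_11 = 28.93

Technical coefficients a_ij = z_ij / X_j:
  a_11 = 40/800 = 0.05, a_21 = 320/800 = 0.40
  a_12 = 150/600 = 0.25, a_22 = 270/600 = 0.45
I − A =
  [   0.95    -0.25]
  [  -0.40     0.55]
det(I−A) = (0.95)(0.55) − (-0.25)(-0.40) = 0.4225
adj(I−A) = [[0.55, 0.25], [0.40, 0.95]]
(I − A)⁻¹ = adj(I−A) / det(I−A) ≈
  [   1.3018     0.5917]
  [   0.9467     2.2485]
First solve x = (I − A)⁻¹ d = adj(I−A)·d / det(I−A); in particular x_1 = (0.55·290 + 0.25·340) / 0.4225 = 244.50 / 0.4225 ≈ 578.6982.
Intermediate flow from 1 to 1: z_11 = a_11 · x_1 = 0.05 × 244.50 / 0.4225 = 12.225 / 0.4225 ≈ 28.93.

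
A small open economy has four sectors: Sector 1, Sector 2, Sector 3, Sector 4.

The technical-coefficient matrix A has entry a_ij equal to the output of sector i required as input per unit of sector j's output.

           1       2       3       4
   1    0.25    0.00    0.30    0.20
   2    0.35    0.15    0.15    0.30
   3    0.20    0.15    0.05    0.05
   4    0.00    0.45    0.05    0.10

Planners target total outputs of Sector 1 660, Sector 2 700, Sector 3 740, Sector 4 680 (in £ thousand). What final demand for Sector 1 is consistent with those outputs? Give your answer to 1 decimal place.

I − A =
  [   0.75     0.00    -0.30    -0.20]
  [  -0.35     0.85    -0.15    -0.30]
  [  -0.20    -0.15     0.95    -0.05]
  [   0.00    -0.45    -0.05     0.90]
d = (I − A) x:
  d_1 = (+0.75)·660 + (+0.00)·700 + (-0.30)·740 + (-0.20)·680 = 137.0
  d_2 = (-0.35)·660 + (+0.85)·700 + (-0.15)·740 + (-0.30)·680 = 49.0
  d_3 = (-0.20)·660 + (-0.15)·700 + (+0.95)·740 + (-0.05)·680 = 432.0
  d_4 = (+0.00)·660 + (-0.45)·700 + (-0.05)·740 + (+0.90)·680 = 260.0

d_1 = 137.0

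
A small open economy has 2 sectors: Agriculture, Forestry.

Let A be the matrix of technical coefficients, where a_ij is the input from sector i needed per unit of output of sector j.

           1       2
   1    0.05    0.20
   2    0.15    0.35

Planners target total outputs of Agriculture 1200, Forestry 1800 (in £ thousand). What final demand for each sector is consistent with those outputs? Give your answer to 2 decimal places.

d_1 = 780.00, d_2 = 990.00

I − A =
  [   0.95    -0.20]
  [  -0.15     0.65]
d = (I − A) x:
  d_1 = (+0.95)·1200 + (-0.20)·1800 = 780.00
  d_2 = (-0.15)·1200 + (+0.65)·1800 = 990.00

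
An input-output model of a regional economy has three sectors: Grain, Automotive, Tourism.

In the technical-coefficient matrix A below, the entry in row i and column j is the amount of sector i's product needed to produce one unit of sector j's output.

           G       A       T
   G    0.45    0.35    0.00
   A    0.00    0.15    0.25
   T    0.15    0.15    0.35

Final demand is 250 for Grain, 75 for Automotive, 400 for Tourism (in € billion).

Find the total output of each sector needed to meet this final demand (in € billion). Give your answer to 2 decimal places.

I − A =
  [   0.55    -0.35     0.00]
  [   0.00     0.85    -0.25]
  [  -0.15    -0.15     0.65]
Cofactors of I−A, C_ij = (−1)^(i+j)·(minor ij) (rows/columns in the sector order above):
  C_11 = (0.85)(0.65) − (-0.25)(-0.15) = 0.5150
  C_12 = −[(0.00)(0.65) − (-0.25)(-0.15)] = 0.0375
  C_13 = (0.00)(-0.15) − (0.85)(-0.15) = 0.1275
  C_21 = −[(-0.35)(0.65) − (0.00)(-0.15)] = 0.2275
  C_22 = (0.55)(0.65) − (0.00)(-0.15) = 0.3575
  C_23 = −[(0.55)(-0.15) − (-0.35)(-0.15)] = 0.1350
  C_31 = (-0.35)(-0.25) − (0.00)(0.85) = 0.0875
  C_32 = −[(0.55)(-0.25) − (0.00)(0.00)] = 0.1375
  C_33 = (0.55)(0.85) − (-0.35)(0.00) = 0.4675
det(I−A) = Σ_j (I−A)_1j·C_1j = (0.55)(0.5150) + (-0.35)(0.0375) + (0.00)(0.1275) = 0.270125
adj(I−A) = Cᵀ =
  [ 0.5150   0.2275   0.0875]
  [ 0.0375   0.3575   0.1375]
  [ 0.1275   0.1350   0.4675]
(I − A)⁻¹ = adj(I−A) / det(I−A) ≈
  [   1.9065     0.8422     0.3239]
  [   0.1388     1.3235     0.5090]
  [   0.4720     0.4998     1.7307]
x = (I − A)⁻¹ d = adj(I−A)·d / det(I−A), with det(I−A) = 0.270125:
  x_G = (0.5150·250 + 0.2275·75 + 0.0875·400) / 0.270125 = 180.8125 / 0.270125 ≈ 669.37
  x_A = (0.0375·250 + 0.3575·75 + 0.1375·400) / 0.270125 = 91.1875 / 0.270125 ≈ 337.58
  x_T = (0.1275·250 + 0.1350·75 + 0.4675·400) / 0.270125 = 229.00 / 0.270125 ≈ 847.76

x_G = 669.37, x_A = 337.58, x_T = 847.76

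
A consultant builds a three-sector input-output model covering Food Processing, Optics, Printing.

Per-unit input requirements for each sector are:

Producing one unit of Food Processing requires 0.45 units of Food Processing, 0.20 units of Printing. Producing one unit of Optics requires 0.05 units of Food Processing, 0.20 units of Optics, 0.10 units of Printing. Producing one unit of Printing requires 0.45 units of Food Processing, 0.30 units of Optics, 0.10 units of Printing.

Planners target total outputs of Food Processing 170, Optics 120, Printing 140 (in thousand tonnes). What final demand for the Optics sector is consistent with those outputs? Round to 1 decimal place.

d_O = 54.0

I − A =
  [   0.55    -0.05    -0.45]
  [   0.00     0.80    -0.30]
  [  -0.20    -0.10     0.90]
d = (I − A) x:
  d_F = (+0.55)·170 + (-0.05)·120 + (-0.45)·140 = 24.5
  d_O = (+0.00)·170 + (+0.80)·120 + (-0.30)·140 = 54.0
  d_P = (-0.20)·170 + (-0.10)·120 + (+0.90)·140 = 80.0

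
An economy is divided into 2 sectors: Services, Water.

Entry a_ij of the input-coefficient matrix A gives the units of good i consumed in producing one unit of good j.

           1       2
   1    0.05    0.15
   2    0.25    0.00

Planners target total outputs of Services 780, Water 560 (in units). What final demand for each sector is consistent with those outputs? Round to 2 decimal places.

I − A =
  [   0.95    -0.15]
  [  -0.25     1.00]
d = (I − A) x:
  d_1 = (+0.95)·780 + (-0.15)·560 = 657.00
  d_2 = (-0.25)·780 + (+1.00)·560 = 365.00

d_1 = 657.00, d_2 = 365.00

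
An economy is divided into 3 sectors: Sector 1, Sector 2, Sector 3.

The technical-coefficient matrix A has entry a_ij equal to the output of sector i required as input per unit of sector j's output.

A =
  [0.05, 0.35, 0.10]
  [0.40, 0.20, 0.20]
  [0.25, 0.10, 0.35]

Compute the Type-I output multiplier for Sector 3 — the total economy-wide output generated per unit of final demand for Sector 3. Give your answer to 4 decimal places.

I − A =
  [   0.95    -0.35    -0.10]
  [  -0.40     0.80    -0.20]
  [  -0.25    -0.10     0.65]
Cofactors of I−A, C_ij = (−1)^(i+j)·(minor ij) (rows/columns in the sector order above):
  C_11 = (0.80)(0.65) − (-0.20)(-0.10) = 0.5000
  C_12 = −[(-0.40)(0.65) − (-0.20)(-0.25)] = 0.3100
  C_13 = (-0.40)(-0.10) − (0.80)(-0.25) = 0.2400
  C_21 = −[(-0.35)(0.65) − (-0.10)(-0.10)] = 0.2375
  C_22 = (0.95)(0.65) − (-0.10)(-0.25) = 0.5925
  C_23 = −[(0.95)(-0.10) − (-0.35)(-0.25)] = 0.1825
  C_31 = (-0.35)(-0.20) − (-0.10)(0.80) = 0.1500
  C_32 = −[(0.95)(-0.20) − (-0.10)(-0.40)] = 0.2300
  C_33 = (0.95)(0.80) − (-0.35)(-0.40) = 0.6200
det(I−A) = Σ_j (I−A)_1j·C_1j = (0.95)(0.5000) + (-0.35)(0.3100) + (-0.10)(0.2400) = 0.3425
adj(I−A) = Cᵀ =
  [ 0.5000   0.2375   0.1500]
  [ 0.3100   0.5925   0.2300]
  [ 0.2400   0.1825   0.6200]
(I − A)⁻¹ = adj(I−A) / det(I−A) ≈
  [   1.45985     0.69343     0.43796]
  [   0.90511     1.72993     0.67153]
  [   0.70073     0.53285     1.81022]
The output multiplier for sector j is the column-j sum of the Leontief inverse (I − A)⁻¹ = adj(I−A) / det(I−A).
Column 3 of adj(I−A): (0.1500, 0.2300, 0.6200); det(I−A) = 0.3425.
m_3 = (0.1500 + 0.2300 + 0.6200) / 0.3425 = 1.00 / 0.3425 ≈ 2.9197.

m_3 = 2.9197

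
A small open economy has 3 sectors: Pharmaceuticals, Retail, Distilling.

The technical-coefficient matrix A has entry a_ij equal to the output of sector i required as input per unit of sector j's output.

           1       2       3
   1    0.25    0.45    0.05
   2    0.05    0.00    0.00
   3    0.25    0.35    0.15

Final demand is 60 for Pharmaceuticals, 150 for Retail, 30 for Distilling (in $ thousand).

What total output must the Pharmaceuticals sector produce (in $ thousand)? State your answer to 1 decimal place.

I − A =
  [   0.75    -0.45    -0.05]
  [  -0.05     1.00     0.00]
  [  -0.25    -0.35     0.85]
Cofactors of I−A, C_ij = (−1)^(i+j)·(minor ij) (rows/columns in the sector order above):
  C_11 = (1.00)(0.85) − (0.00)(-0.35) = 0.8500
  C_12 = −[(-0.05)(0.85) − (0.00)(-0.25)] = 0.0425
  C_13 = (-0.05)(-0.35) − (1.00)(-0.25) = 0.2675
  C_21 = −[(-0.45)(0.85) − (-0.05)(-0.35)] = 0.4000
  C_22 = (0.75)(0.85) − (-0.05)(-0.25) = 0.6250
  C_23 = −[(0.75)(-0.35) − (-0.45)(-0.25)] = 0.3750
  C_31 = (-0.45)(0.00) − (-0.05)(1.00) = 0.0500
  C_32 = −[(0.75)(0.00) − (-0.05)(-0.05)] = 0.0025
  C_33 = (0.75)(1.00) − (-0.45)(-0.05) = 0.7275
det(I−A) = Σ_j (I−A)_1j·C_1j = (0.75)(0.8500) + (-0.45)(0.0425) + (-0.05)(0.2675) = 0.6050
adj(I−A) = Cᵀ =
  [ 0.8500   0.4000   0.0500]
  [ 0.0425   0.6250   0.0025]
  [ 0.2675   0.3750   0.7275]
(I − A)⁻¹ = adj(I−A) / det(I−A) ≈
  [   1.4050     0.6612     0.0826]
  [   0.0702     1.0331     0.0041]
  [   0.4421     0.6198     1.2025]
x = (I − A)⁻¹ d = adj(I−A)·d / det(I−A), with det(I−A) = 0.6050:
  x_1 = (0.8500·60 + 0.4000·150 + 0.0500·30) / 0.6050 = 112.50 / 0.6050 ≈ 186.0
  x_2 = (0.0425·60 + 0.6250·150 + 0.0025·30) / 0.6050 = 96.375 / 0.6050 ≈ 159.3
  x_3 = (0.2675·60 + 0.3750·150 + 0.7275·30) / 0.6050 = 94.125 / 0.6050 ≈ 155.6

x_1 = 186.0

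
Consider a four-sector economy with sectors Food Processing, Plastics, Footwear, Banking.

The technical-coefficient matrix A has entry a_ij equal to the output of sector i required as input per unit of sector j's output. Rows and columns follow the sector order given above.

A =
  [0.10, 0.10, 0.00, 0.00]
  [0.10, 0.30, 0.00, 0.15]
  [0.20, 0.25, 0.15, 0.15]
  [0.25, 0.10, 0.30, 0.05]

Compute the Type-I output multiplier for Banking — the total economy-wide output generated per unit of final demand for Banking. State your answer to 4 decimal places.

m_4 = 1.7542

I − A =
  [   0.90    -0.10     0.00     0.00]
  [  -0.10     0.70     0.00    -0.15]
  [  -0.20    -0.25     0.85    -0.15]
  [  -0.25    -0.10    -0.30     0.95]
Compute the cofactors C_ij = (−1)^(i+j)·(3×3 minor ij) of I−A; the adjugate is their transpose:
adj(I−A) = Cᵀ =
  [ 0.509750   0.076250   0.004500   0.012750]
  [ 0.117125   0.686250   0.040500   0.114750]
  [ 0.190875   0.250000   0.571750   0.129750]
  [ 0.206750   0.171250   0.186000   0.527000]
det(I−A) = Σ_j (I−A)_1j·C_1j = (0.90)(0.509750) + (-0.10)(0.117125) + (0.00)(0.190875) + (0.00)(0.206750) = 0.4470625
(I − A)⁻¹ = adj(I−A) / det(I−A) ≈
  [   1.14022     0.17056     0.01007     0.02852]
  [   0.26199     1.53502     0.09059     0.25668]
  [   0.42695     0.55921     1.27890     0.29023]
  [   0.46246     0.38306     0.41605     1.17881]
The output multiplier for sector j is the column-j sum of the Leontief inverse (I − A)⁻¹ = adj(I−A) / det(I−A).
Column 4 of adj(I−A): (0.012750, 0.114750, 0.129750, 0.527000); det(I−A) = 0.4470625.
m_4 = (0.012750 + 0.114750 + 0.129750 + 0.527000) / 0.4470625 = 0.78425 / 0.4470625 ≈ 1.7542.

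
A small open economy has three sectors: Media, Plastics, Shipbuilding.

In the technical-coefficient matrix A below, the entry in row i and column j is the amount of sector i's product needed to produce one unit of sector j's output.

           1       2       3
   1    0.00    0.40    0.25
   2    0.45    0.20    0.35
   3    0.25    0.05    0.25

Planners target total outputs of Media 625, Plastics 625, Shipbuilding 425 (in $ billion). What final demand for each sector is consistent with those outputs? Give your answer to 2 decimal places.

I − A =
  [   1.00    -0.40    -0.25]
  [  -0.45     0.80    -0.35]
  [  -0.25    -0.05     0.75]
d = (I − A) x:
  d_1 = (+1.00)·625 + (-0.40)·625 + (-0.25)·425 = 268.75
  d_2 = (-0.45)·625 + (+0.80)·625 + (-0.35)·425 = 70.00
  d_3 = (-0.25)·625 + (-0.05)·625 + (+0.75)·425 = 131.25

d_1 = 268.75, d_2 = 70.00, d_3 = 131.25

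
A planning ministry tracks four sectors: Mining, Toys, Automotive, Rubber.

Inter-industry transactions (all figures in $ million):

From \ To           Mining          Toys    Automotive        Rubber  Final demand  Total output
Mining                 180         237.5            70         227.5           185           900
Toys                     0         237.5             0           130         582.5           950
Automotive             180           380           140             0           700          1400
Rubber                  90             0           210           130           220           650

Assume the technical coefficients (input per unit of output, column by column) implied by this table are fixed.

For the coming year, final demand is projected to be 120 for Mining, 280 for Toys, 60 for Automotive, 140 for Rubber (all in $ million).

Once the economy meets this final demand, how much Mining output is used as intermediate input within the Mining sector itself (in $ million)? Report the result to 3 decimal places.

Technical coefficients a_ij = z_ij / X_j:
  a_11 = 180/900 = 0.20, a_21 = 0/900 = 0.00, a_31 = 180/900 = 0.20, a_41 = 90/900 = 0.10
  a_12 = 237.5/950 = 0.25, a_22 = 237.5/950 = 0.25, a_32 = 380/950 = 0.40, a_42 = 0/950 = 0.00
  a_13 = 70/1400 = 0.05, a_23 = 0/1400 = 0.00, a_33 = 140/1400 = 0.10, a_43 = 210/1400 = 0.15
  a_14 = 227.5/650 = 0.35, a_24 = 130/650 = 0.20, a_34 = 0/650 = 0.00, a_44 = 130/650 = 0.20
I − A =
  [   0.80    -0.25    -0.05    -0.35]
  [   0.00     0.75     0.00    -0.20]
  [  -0.20    -0.40     0.90     0.00]
  [  -0.10     0.00    -0.15     0.80]
Compute the cofactors C_ij = (−1)^(i+j)·(3×3 minor ij) of I−A; the adjugate is their transpose:
adj(I−A) = Cᵀ =
  [ 0.528000   0.217000   0.076875   0.285250]
  [ 0.024000   0.526000   0.025000   0.142000]
  [ 0.128000   0.282000   0.448750   0.126500]
  [ 0.090000   0.080000   0.093750   0.532500]
det(I−A) = Σ_j (I−A)_1j·C_1j = (0.80)(0.528000) + (-0.25)(0.024000) + (-0.05)(0.128000) + (-0.35)(0.090000) = 0.3785
(I − A)⁻¹ = adj(I−A) / det(I−A) ≈
  [   1.3950     0.5733     0.2031     0.7536]
  [   0.0634     1.3897     0.0661     0.3752]
  [   0.3382     0.7450     1.1856     0.3342]
  [   0.2378     0.2114     0.2477     1.4069]
First solve x = (I − A)⁻¹ d = adj(I−A)·d / det(I−A); in particular x_1 = (0.528000·120 + 0.217000·280 + 0.076875·60 + 0.285250·140) / 0.3785 = 168.6675 / 0.3785 ≈ 445.62087.
Intermediate flow from 1 to 1: z_11 = a_11 · x_1 = 0.20 × 168.6675 / 0.3785 = 33.7335 / 0.3785 ≈ 89.124.

z_11 = 89.124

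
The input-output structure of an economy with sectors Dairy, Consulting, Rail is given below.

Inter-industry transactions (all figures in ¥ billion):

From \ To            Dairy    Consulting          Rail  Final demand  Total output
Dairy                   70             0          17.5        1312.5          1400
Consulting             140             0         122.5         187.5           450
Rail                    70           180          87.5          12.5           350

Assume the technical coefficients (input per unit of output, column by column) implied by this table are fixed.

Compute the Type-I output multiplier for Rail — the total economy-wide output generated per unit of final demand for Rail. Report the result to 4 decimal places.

m_3 = 2.3261

Technical coefficients a_ij = z_ij / X_j:
  a_11 = 70/1400 = 0.05, a_21 = 140/1400 = 0.10, a_31 = 70/1400 = 0.05
  a_12 = 0/450 = 0.00, a_22 = 0/450 = 0.00, a_32 = 180/450 = 0.40
  a_13 = 17.5/350 = 0.05, a_23 = 122.5/350 = 0.35, a_33 = 87.5/350 = 0.25
I − A =
  [   0.95     0.00    -0.05]
  [  -0.10     1.00    -0.35]
  [  -0.05    -0.40     0.75]
Cofactors of I−A, C_ij = (−1)^(i+j)·(minor ij) (rows/columns in the sector order above):
  C_11 = (1.00)(0.75) − (-0.35)(-0.40) = 0.6100
  C_12 = −[(-0.10)(0.75) − (-0.35)(-0.05)] = 0.0925
  C_13 = (-0.10)(-0.40) − (1.00)(-0.05) = 0.0900
  C_21 = −[(0.00)(0.75) − (-0.05)(-0.40)] = 0.0200
  C_22 = (0.95)(0.75) − (-0.05)(-0.05) = 0.7100
  C_23 = −[(0.95)(-0.40) − (0.00)(-0.05)] = 0.3800
  C_31 = (0.00)(-0.35) − (-0.05)(1.00) = 0.0500
  C_32 = −[(0.95)(-0.35) − (-0.05)(-0.10)] = 0.3375
  C_33 = (0.95)(1.00) − (0.00)(-0.10) = 0.9500
det(I−A) = Σ_j (I−A)_1j·C_1j = (0.95)(0.6100) + (0.00)(0.0925) + (-0.05)(0.0900) = 0.5750
adj(I−A) = Cᵀ =
  [ 0.6100   0.0200   0.0500]
  [ 0.0925   0.7100   0.3375]
  [ 0.0900   0.3800   0.9500]
(I − A)⁻¹ = adj(I−A) / det(I−A) ≈
  [   1.06087     0.03478     0.08696]
  [   0.16087     1.23478     0.58696]
  [   0.15652     0.66087     1.65217]
The output multiplier for sector j is the column-j sum of the Leontief inverse (I − A)⁻¹ = adj(I−A) / det(I−A).
Column 3 of adj(I−A): (0.0500, 0.3375, 0.9500); det(I−A) = 0.5750.
m_3 = (0.0500 + 0.3375 + 0.9500) / 0.5750 = 1.3375 / 0.5750 ≈ 2.3261.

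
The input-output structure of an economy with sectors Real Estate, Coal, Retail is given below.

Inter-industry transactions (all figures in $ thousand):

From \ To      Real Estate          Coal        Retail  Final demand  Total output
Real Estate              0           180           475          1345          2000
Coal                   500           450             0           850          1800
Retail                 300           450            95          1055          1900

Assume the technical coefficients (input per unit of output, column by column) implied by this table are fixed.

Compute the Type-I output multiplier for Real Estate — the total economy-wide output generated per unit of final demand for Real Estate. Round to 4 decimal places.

Technical coefficients a_ij = z_ij / X_j:
  a_11 = 0/2000 = 0.00, a_21 = 500/2000 = 0.25, a_31 = 300/2000 = 0.15
  a_12 = 180/1800 = 0.10, a_22 = 450/1800 = 0.25, a_32 = 450/1800 = 0.25
  a_13 = 475/1900 = 0.25, a_23 = 0/1900 = 0.00, a_33 = 95/1900 = 0.05
I − A =
  [   1.00    -0.10    -0.25]
  [  -0.25     0.75     0.00]
  [  -0.15    -0.25     0.95]
Cofactors of I−A, C_ij = (−1)^(i+j)·(minor ij) (rows/columns in the sector order above):
  C_11 = (0.75)(0.95) − (0.00)(-0.25) = 0.7125
  C_12 = −[(-0.25)(0.95) − (0.00)(-0.15)] = 0.2375
  C_13 = (-0.25)(-0.25) − (0.75)(-0.15) = 0.1750
  C_21 = −[(-0.10)(0.95) − (-0.25)(-0.25)] = 0.1575
  C_22 = (1.00)(0.95) − (-0.25)(-0.15) = 0.9125
  C_23 = −[(1.00)(-0.25) − (-0.10)(-0.15)] = 0.2650
  C_31 = (-0.10)(0.00) − (-0.25)(0.75) = 0.1875
  C_32 = −[(1.00)(0.00) − (-0.25)(-0.25)] = 0.0625
  C_33 = (1.00)(0.75) − (-0.10)(-0.25) = 0.7250
det(I−A) = Σ_j (I−A)_1j·C_1j = (1.00)(0.7125) + (-0.10)(0.2375) + (-0.25)(0.1750) = 0.6450
adj(I−A) = Cᵀ =
  [ 0.7125   0.1575   0.1875]
  [ 0.2375   0.9125   0.0625]
  [ 0.1750   0.2650   0.7250]
(I − A)⁻¹ = adj(I−A) / det(I−A) ≈
  [   1.10465     0.24419     0.29070]
  [   0.36822     1.41473     0.09690]
  [   0.27132     0.41085     1.12403]
The output multiplier for sector j is the column-j sum of the Leontief inverse (I − A)⁻¹ = adj(I−A) / det(I−A).
Column 1 of adj(I−A): (0.7125, 0.2375, 0.1750); det(I−A) = 0.6450.
m_1 = (0.7125 + 0.2375 + 0.1750) / 0.6450 = 1.125 / 0.6450 ≈ 1.7442.

m_1 = 1.7442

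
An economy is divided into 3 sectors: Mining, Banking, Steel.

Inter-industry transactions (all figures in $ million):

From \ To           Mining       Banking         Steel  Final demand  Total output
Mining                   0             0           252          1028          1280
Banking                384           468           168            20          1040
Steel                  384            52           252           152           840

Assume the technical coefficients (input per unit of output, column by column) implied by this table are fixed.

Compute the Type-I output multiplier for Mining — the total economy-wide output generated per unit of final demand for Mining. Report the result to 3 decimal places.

m_M = 2.570

Technical coefficients a_ij = z_ij / X_j:
  a_MM = 0/1280 = 0.00, a_BM = 384/1280 = 0.30, a_SM = 384/1280 = 0.30
  a_MB = 0/1040 = 0.00, a_BB = 468/1040 = 0.45, a_SB = 52/1040 = 0.05
  a_MS = 252/840 = 0.30, a_BS = 168/840 = 0.20, a_SS = 252/840 = 0.30
I − A =
  [   1.00     0.00    -0.30]
  [  -0.30     0.55    -0.20]
  [  -0.30    -0.05     0.70]
Cofactors of I−A, C_ij = (−1)^(i+j)·(minor ij) (rows/columns in the sector order above):
  C_11 = (0.55)(0.70) − (-0.20)(-0.05) = 0.3750
  C_12 = −[(-0.30)(0.70) − (-0.20)(-0.30)] = 0.2700
  C_13 = (-0.30)(-0.05) − (0.55)(-0.30) = 0.1800
  C_21 = −[(0.00)(0.70) − (-0.30)(-0.05)] = 0.0150
  C_22 = (1.00)(0.70) − (-0.30)(-0.30) = 0.6100
  C_23 = −[(1.00)(-0.05) − (0.00)(-0.30)] = 0.0500
  C_31 = (0.00)(-0.20) − (-0.30)(0.55) = 0.1650
  C_32 = −[(1.00)(-0.20) − (-0.30)(-0.30)] = 0.2900
  C_33 = (1.00)(0.55) − (0.00)(-0.30) = 0.5500
det(I−A) = Σ_j (I−A)_1j·C_1j = (1.00)(0.3750) + (0.00)(0.2700) + (-0.30)(0.1800) = 0.3210
adj(I−A) = Cᵀ =
  [ 0.3750   0.0150   0.1650]
  [ 0.2700   0.6100   0.2900]
  [ 0.1800   0.0500   0.5500]
(I − A)⁻¹ = adj(I−A) / det(I−A) ≈
  [   1.1682     0.0467     0.5140]
  [   0.8411     1.9003     0.9034]
  [   0.5607     0.1558     1.7134]
The output multiplier for sector j is the column-j sum of the Leontief inverse (I − A)⁻¹ = adj(I−A) / det(I−A).
Column M of adj(I−A): (0.3750, 0.2700, 0.1800); det(I−A) = 0.3210.
m_M = (0.3750 + 0.2700 + 0.1800) / 0.3210 = 0.825 / 0.3210 ≈ 2.570.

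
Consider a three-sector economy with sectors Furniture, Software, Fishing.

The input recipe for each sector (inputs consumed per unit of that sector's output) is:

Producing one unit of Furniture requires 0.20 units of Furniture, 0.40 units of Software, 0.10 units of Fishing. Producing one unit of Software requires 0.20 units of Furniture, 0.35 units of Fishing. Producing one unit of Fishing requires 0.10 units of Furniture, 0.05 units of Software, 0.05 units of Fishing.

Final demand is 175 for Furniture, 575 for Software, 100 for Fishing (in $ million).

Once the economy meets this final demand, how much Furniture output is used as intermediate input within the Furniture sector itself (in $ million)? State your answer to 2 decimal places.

I − A =
  [   0.80    -0.20    -0.10]
  [  -0.40     1.00    -0.05]
  [  -0.10    -0.35     0.95]
Cofactors of I−A, C_ij = (−1)^(i+j)·(minor ij) (rows/columns in the sector order above):
  C_11 = (1.00)(0.95) − (-0.05)(-0.35) = 0.9325
  C_12 = −[(-0.40)(0.95) − (-0.05)(-0.10)] = 0.3850
  C_13 = (-0.40)(-0.35) − (1.00)(-0.10) = 0.2400
  C_21 = −[(-0.20)(0.95) − (-0.10)(-0.35)] = 0.2250
  C_22 = (0.80)(0.95) − (-0.10)(-0.10) = 0.7500
  C_23 = −[(0.80)(-0.35) − (-0.20)(-0.10)] = 0.3000
  C_31 = (-0.20)(-0.05) − (-0.10)(1.00) = 0.1100
  C_32 = −[(0.80)(-0.05) − (-0.10)(-0.40)] = 0.0800
  C_33 = (0.80)(1.00) − (-0.20)(-0.40) = 0.7200
det(I−A) = Σ_j (I−A)_1j·C_1j = (0.80)(0.9325) + (-0.20)(0.3850) + (-0.10)(0.2400) = 0.6450
adj(I−A) = Cᵀ =
  [ 0.9325   0.2250   0.1100]
  [ 0.3850   0.7500   0.0800]
  [ 0.2400   0.3000   0.7200]
(I − A)⁻¹ = adj(I−A) / det(I−A) ≈
  [   1.4457     0.3488     0.1705]
  [   0.5969     1.1628     0.1240]
  [   0.3721     0.4651     1.1163]
First solve x = (I − A)⁻¹ d = adj(I−A)·d / det(I−A); in particular x_1 = (0.9325·175 + 0.2250·575 + 0.1100·100) / 0.6450 = 303.5625 / 0.6450 ≈ 470.6395.
Intermediate flow from 1 to 1: z_11 = a_11 · x_1 = 0.20 × 303.5625 / 0.6450 = 60.7125 / 0.6450 ≈ 94.13.

z_11 = 94.13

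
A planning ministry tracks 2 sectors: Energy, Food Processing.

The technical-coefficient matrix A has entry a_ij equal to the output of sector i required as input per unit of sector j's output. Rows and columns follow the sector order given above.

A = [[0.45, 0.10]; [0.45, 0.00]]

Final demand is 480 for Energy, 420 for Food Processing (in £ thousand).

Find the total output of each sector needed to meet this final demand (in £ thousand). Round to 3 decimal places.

x_E = 1033.663, x_F = 885.149

I − A =
  [   0.55    -0.10]
  [  -0.45     1.00]
det(I−A) = (0.55)(1.00) − (-0.10)(-0.45) = 0.5050
adj(I−A) = [[1.00, 0.10], [0.45, 0.55]]
(I − A)⁻¹ = adj(I−A) / det(I−A) ≈
  [   1.9802     0.1980]
  [   0.8911     1.0891]
x = (I − A)⁻¹ d = adj(I−A)·d / det(I−A), with det(I−A) = 0.5050:
  x_E = (1.00·480 + 0.10·420) / 0.5050 = 522.00 / 0.5050 ≈ 1033.663
  x_F = (0.45·480 + 0.55·420) / 0.5050 = 447.00 / 0.5050 ≈ 885.149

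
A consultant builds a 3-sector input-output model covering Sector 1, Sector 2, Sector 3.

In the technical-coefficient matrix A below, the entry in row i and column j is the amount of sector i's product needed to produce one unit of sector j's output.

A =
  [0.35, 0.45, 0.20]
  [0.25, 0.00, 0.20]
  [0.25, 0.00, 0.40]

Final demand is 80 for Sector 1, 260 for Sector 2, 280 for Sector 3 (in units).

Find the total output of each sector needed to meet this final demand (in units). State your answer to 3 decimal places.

x_1 = 797.600, x_2 = 619.200, x_3 = 799.000

I − A =
  [   0.65    -0.45    -0.20]
  [  -0.25     1.00    -0.20]
  [  -0.25     0.00     0.60]
Cofactors of I−A, C_ij = (−1)^(i+j)·(minor ij) (rows/columns in the sector order above):
  C_11 = (1.00)(0.60) − (-0.20)(0.00) = 0.6000
  C_12 = −[(-0.25)(0.60) − (-0.20)(-0.25)] = 0.2000
  C_13 = (-0.25)(0.00) − (1.00)(-0.25) = 0.2500
  C_21 = −[(-0.45)(0.60) − (-0.20)(0.00)] = 0.2700
  C_22 = (0.65)(0.60) − (-0.20)(-0.25) = 0.3400
  C_23 = −[(0.65)(0.00) − (-0.45)(-0.25)] = 0.1125
  C_31 = (-0.45)(-0.20) − (-0.20)(1.00) = 0.2900
  C_32 = −[(0.65)(-0.20) − (-0.20)(-0.25)] = 0.1800
  C_33 = (0.65)(1.00) − (-0.45)(-0.25) = 0.5375
det(I−A) = Σ_j (I−A)_1j·C_1j = (0.65)(0.6000) + (-0.45)(0.2000) + (-0.20)(0.2500) = 0.2500
adj(I−A) = Cᵀ =
  [ 0.6000   0.2700   0.2900]
  [ 0.2000   0.3400   0.1800]
  [ 0.2500   0.1125   0.5375]
(I − A)⁻¹ = adj(I−A) / det(I−A) ≈
  [   2.4000     1.0800     1.1600]
  [   0.8000     1.3600     0.7200]
  [   1.0000     0.4500     2.1500]
x = (I − A)⁻¹ d = adj(I−A)·d / det(I−A), with det(I−A) = 0.2500:
  x_1 = (0.6000·80 + 0.2700·260 + 0.2900·280) / 0.2500 = 199.40 / 0.2500 = 797.600
  x_2 = (0.2000·80 + 0.3400·260 + 0.1800·280) / 0.2500 = 154.80 / 0.2500 = 619.200
  x_3 = (0.2500·80 + 0.1125·260 + 0.5375·280) / 0.2500 = 199.75 / 0.2500 = 799.000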